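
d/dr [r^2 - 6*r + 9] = 2*r - 6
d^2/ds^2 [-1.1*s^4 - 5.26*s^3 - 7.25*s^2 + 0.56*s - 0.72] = -13.2*s^2 - 31.56*s - 14.5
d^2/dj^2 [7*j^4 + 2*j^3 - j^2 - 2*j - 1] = 84*j^2 + 12*j - 2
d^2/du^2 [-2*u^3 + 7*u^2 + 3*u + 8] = 14 - 12*u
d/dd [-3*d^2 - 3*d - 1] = -6*d - 3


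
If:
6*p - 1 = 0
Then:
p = 1/6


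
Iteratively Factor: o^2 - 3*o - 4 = (o - 4)*(o + 1)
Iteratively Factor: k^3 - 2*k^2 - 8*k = (k + 2)*(k^2 - 4*k) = k*(k + 2)*(k - 4)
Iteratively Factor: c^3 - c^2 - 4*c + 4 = (c - 1)*(c^2 - 4) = (c - 2)*(c - 1)*(c + 2)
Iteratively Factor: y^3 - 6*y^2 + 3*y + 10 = (y - 5)*(y^2 - y - 2) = (y - 5)*(y + 1)*(y - 2)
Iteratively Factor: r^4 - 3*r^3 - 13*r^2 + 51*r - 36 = (r - 1)*(r^3 - 2*r^2 - 15*r + 36) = (r - 3)*(r - 1)*(r^2 + r - 12) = (r - 3)*(r - 1)*(r + 4)*(r - 3)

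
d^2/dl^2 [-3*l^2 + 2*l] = -6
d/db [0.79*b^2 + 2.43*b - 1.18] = 1.58*b + 2.43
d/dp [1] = 0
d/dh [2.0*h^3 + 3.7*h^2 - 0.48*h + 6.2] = 6.0*h^2 + 7.4*h - 0.48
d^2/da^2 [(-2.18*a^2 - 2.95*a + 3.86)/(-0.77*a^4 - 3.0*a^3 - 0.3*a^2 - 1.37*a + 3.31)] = (7.755132*a^8 + 51.20346*a^7 + 101.49296*a^6 - 131.705484*a^5 - 356.082426*a^4 + 356.055284*a^3 + 149.182656*a^2 - 221.92146*a + 52.367698)/(0.456533*a^12 + 5.3361*a^11 + 21.32361*a^10 + 33.594819*a^9 + 21.408603*a^8 - 6.17777999999999*a^7 - 82.197021*a^6 - 21.562314*a^5 - 55.520499*a^4 + 93.013793*a^3 - 8.777127*a^2 + 45.029571*a - 36.264691)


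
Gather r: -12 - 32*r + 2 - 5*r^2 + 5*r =-5*r^2 - 27*r - 10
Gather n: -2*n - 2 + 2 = -2*n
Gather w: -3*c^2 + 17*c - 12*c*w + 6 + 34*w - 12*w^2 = -3*c^2 + 17*c - 12*w^2 + w*(34 - 12*c) + 6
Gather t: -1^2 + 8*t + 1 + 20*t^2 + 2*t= 20*t^2 + 10*t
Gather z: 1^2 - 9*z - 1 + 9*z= 0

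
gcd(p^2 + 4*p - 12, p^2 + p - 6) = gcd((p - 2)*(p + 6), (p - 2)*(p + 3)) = p - 2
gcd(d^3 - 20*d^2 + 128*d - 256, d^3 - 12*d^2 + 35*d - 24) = d - 8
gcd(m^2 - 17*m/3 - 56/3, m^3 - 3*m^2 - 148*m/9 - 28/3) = m + 7/3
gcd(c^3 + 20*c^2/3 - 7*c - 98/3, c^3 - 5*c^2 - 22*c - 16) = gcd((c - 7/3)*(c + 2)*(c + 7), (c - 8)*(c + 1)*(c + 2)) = c + 2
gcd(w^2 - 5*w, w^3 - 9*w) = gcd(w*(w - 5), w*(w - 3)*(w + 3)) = w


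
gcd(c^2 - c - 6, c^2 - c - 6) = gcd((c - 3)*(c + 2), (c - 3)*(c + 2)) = c^2 - c - 6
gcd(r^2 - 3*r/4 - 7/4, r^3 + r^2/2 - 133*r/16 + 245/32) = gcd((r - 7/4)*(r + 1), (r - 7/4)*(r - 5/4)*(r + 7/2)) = r - 7/4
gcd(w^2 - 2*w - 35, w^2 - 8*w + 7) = w - 7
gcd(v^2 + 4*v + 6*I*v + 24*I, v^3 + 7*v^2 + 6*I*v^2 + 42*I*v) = v + 6*I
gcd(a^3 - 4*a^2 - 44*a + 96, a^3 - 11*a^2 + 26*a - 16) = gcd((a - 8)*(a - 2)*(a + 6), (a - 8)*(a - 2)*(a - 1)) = a^2 - 10*a + 16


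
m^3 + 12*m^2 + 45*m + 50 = (m + 2)*(m + 5)^2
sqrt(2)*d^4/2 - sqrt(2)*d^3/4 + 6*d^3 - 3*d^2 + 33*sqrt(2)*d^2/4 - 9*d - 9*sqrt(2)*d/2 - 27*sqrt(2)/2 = (d - 3/2)*(d + 3*sqrt(2))^2*(sqrt(2)*d/2 + sqrt(2)/2)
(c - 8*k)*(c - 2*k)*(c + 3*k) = c^3 - 7*c^2*k - 14*c*k^2 + 48*k^3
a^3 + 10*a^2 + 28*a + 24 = (a + 2)^2*(a + 6)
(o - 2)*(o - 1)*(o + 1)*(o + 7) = o^4 + 5*o^3 - 15*o^2 - 5*o + 14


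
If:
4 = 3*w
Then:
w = 4/3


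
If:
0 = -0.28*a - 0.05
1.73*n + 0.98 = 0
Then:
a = -0.18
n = -0.57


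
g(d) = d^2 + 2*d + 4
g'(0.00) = 2.00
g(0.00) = 4.00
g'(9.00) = 20.00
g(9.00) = 103.00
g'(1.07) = 4.14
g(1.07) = 7.28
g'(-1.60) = -1.20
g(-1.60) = 3.36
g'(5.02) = 12.04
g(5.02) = 39.24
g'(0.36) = 2.72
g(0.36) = 4.85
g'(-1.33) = -0.66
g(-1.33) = 3.11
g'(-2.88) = -3.76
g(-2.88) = 6.53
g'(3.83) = 9.66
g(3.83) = 26.33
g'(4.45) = 10.90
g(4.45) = 32.70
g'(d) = 2*d + 2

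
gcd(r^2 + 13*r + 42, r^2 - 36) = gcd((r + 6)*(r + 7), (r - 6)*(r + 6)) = r + 6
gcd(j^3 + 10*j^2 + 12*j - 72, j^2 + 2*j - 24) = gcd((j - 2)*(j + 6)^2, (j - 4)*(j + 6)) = j + 6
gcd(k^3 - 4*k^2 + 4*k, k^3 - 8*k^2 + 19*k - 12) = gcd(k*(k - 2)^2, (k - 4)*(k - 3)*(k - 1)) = 1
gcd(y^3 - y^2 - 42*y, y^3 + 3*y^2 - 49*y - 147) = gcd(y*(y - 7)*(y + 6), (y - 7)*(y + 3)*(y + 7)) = y - 7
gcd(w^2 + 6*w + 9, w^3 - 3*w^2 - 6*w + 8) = 1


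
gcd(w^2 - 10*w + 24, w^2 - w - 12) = w - 4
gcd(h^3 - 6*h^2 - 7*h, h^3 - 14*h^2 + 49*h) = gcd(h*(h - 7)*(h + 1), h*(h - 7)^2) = h^2 - 7*h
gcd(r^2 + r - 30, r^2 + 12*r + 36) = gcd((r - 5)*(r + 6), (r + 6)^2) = r + 6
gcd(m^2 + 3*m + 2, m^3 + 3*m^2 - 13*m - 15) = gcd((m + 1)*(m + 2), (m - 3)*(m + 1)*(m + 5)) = m + 1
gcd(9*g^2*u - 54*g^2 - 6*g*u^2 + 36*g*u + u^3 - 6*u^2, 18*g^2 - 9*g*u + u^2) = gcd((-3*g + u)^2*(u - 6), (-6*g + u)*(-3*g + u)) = -3*g + u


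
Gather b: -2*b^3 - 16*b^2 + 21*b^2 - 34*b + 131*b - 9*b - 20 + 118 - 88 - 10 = -2*b^3 + 5*b^2 + 88*b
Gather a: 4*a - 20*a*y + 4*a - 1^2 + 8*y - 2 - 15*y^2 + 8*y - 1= a*(8 - 20*y) - 15*y^2 + 16*y - 4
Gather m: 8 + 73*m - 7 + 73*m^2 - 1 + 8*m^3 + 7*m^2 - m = 8*m^3 + 80*m^2 + 72*m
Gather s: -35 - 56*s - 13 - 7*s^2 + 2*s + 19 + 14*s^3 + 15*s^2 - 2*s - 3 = 14*s^3 + 8*s^2 - 56*s - 32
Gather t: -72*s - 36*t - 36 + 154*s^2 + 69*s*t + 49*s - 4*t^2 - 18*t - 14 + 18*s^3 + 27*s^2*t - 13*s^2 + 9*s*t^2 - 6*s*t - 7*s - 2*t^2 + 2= 18*s^3 + 141*s^2 - 30*s + t^2*(9*s - 6) + t*(27*s^2 + 63*s - 54) - 48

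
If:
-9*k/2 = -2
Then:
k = 4/9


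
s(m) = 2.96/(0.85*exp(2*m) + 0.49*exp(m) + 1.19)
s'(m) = 2.96*(-1.7*exp(2*m) - 0.49*exp(m))/(0.85*exp(2*m) + 0.49*exp(m) + 1.19)^2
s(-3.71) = 2.46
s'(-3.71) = -0.03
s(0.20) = 0.97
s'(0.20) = -0.99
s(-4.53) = 2.48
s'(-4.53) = -0.01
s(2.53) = 0.02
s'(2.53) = -0.04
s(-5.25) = 2.48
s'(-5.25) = -0.01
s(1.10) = 0.29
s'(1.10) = -0.47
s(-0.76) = 1.84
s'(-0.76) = -0.69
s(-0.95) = 1.96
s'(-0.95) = -0.58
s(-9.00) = 2.49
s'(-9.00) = 0.00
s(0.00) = 1.17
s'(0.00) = -1.01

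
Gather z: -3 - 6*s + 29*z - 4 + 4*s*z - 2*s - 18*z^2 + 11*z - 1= -8*s - 18*z^2 + z*(4*s + 40) - 8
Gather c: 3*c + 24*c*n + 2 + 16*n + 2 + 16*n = c*(24*n + 3) + 32*n + 4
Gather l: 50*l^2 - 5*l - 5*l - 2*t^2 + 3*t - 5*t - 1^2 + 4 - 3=50*l^2 - 10*l - 2*t^2 - 2*t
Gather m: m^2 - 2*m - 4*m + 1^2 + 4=m^2 - 6*m + 5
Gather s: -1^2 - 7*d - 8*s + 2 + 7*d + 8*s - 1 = 0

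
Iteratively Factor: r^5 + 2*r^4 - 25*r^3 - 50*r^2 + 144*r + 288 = (r + 3)*(r^4 - r^3 - 22*r^2 + 16*r + 96) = (r + 2)*(r + 3)*(r^3 - 3*r^2 - 16*r + 48) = (r - 3)*(r + 2)*(r + 3)*(r^2 - 16) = (r - 4)*(r - 3)*(r + 2)*(r + 3)*(r + 4)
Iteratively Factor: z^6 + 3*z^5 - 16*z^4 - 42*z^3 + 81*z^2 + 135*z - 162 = (z - 1)*(z^5 + 4*z^4 - 12*z^3 - 54*z^2 + 27*z + 162) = (z - 1)*(z + 3)*(z^4 + z^3 - 15*z^2 - 9*z + 54) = (z - 2)*(z - 1)*(z + 3)*(z^3 + 3*z^2 - 9*z - 27) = (z - 2)*(z - 1)*(z + 3)^2*(z^2 - 9) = (z - 3)*(z - 2)*(z - 1)*(z + 3)^2*(z + 3)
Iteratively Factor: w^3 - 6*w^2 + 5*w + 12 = (w + 1)*(w^2 - 7*w + 12) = (w - 3)*(w + 1)*(w - 4)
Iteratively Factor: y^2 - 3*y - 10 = (y - 5)*(y + 2)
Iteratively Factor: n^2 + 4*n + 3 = (n + 1)*(n + 3)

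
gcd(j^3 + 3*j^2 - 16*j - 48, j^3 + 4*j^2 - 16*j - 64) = j^2 - 16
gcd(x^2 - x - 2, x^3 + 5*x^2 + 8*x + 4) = x + 1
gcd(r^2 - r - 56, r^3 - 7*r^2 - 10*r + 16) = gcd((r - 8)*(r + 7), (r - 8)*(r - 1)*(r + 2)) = r - 8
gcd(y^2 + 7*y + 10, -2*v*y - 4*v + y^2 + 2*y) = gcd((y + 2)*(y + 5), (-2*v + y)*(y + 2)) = y + 2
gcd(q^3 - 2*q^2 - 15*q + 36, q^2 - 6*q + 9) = q^2 - 6*q + 9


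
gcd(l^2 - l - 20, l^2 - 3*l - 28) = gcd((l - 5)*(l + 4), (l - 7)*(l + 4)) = l + 4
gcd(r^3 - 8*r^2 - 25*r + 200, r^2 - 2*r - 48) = r - 8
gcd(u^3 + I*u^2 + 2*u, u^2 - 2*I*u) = u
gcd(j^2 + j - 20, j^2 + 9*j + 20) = j + 5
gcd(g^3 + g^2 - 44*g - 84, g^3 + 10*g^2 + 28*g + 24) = g^2 + 8*g + 12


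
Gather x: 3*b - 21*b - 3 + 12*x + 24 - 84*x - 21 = -18*b - 72*x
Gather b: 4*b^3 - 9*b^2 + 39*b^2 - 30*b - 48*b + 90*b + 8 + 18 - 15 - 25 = 4*b^3 + 30*b^2 + 12*b - 14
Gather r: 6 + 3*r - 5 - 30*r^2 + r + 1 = -30*r^2 + 4*r + 2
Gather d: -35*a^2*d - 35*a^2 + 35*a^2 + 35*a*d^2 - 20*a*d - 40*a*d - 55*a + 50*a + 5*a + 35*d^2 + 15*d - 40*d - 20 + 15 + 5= d^2*(35*a + 35) + d*(-35*a^2 - 60*a - 25)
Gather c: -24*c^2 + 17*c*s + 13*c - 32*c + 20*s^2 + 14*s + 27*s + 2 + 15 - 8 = -24*c^2 + c*(17*s - 19) + 20*s^2 + 41*s + 9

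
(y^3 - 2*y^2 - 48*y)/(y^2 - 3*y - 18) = y*(-y^2 + 2*y + 48)/(-y^2 + 3*y + 18)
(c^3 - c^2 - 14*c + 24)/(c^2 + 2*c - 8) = c - 3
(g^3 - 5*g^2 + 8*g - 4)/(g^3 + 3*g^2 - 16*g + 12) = (g - 2)/(g + 6)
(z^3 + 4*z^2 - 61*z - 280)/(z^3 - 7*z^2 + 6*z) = (z^3 + 4*z^2 - 61*z - 280)/(z*(z^2 - 7*z + 6))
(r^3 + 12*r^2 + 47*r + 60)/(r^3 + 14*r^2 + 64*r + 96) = (r^2 + 8*r + 15)/(r^2 + 10*r + 24)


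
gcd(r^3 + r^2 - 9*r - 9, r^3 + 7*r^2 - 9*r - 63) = r^2 - 9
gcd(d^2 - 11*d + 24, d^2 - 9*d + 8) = d - 8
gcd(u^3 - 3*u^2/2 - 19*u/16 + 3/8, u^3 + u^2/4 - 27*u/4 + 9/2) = u - 2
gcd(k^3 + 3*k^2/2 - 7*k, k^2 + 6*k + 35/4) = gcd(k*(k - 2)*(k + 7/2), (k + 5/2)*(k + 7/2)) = k + 7/2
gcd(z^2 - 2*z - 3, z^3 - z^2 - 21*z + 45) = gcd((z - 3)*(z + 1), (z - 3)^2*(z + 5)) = z - 3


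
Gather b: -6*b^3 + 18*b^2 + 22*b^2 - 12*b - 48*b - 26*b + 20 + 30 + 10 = -6*b^3 + 40*b^2 - 86*b + 60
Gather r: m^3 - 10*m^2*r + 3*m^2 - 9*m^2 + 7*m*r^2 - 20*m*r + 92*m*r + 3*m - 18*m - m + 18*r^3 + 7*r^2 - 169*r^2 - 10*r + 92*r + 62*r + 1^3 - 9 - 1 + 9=m^3 - 6*m^2 - 16*m + 18*r^3 + r^2*(7*m - 162) + r*(-10*m^2 + 72*m + 144)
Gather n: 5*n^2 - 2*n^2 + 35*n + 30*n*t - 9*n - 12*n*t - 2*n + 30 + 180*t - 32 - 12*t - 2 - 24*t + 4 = 3*n^2 + n*(18*t + 24) + 144*t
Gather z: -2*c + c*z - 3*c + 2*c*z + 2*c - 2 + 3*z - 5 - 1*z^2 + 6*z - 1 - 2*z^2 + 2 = -3*c - 3*z^2 + z*(3*c + 9) - 6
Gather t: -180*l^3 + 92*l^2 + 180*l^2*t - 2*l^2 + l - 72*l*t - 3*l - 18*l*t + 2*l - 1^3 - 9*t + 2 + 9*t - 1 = -180*l^3 + 90*l^2 + t*(180*l^2 - 90*l)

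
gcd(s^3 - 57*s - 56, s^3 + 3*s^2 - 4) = 1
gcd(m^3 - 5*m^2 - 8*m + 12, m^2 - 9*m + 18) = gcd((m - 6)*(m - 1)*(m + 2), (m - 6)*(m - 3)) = m - 6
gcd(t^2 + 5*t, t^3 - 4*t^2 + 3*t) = t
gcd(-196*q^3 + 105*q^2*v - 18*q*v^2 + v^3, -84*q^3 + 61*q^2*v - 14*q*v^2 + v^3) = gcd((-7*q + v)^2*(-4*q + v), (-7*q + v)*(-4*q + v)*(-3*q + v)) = 28*q^2 - 11*q*v + v^2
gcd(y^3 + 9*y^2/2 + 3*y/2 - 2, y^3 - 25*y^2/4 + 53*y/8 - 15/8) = y - 1/2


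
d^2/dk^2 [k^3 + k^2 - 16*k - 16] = 6*k + 2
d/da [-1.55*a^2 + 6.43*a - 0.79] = 6.43 - 3.1*a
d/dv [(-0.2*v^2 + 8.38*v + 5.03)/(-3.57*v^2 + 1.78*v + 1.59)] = (29.5606*v^2 + 35.2782*v + 4.3708)/(12.7449*v^4 - 12.7092*v^3 - 8.1842*v^2 + 5.6604*v + 2.5281)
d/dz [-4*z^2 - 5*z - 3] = -8*z - 5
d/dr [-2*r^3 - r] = -6*r^2 - 1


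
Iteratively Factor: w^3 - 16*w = (w + 4)*(w^2 - 4*w) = (w - 4)*(w + 4)*(w)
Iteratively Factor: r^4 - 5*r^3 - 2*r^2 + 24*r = (r - 3)*(r^3 - 2*r^2 - 8*r) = (r - 3)*(r + 2)*(r^2 - 4*r) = (r - 4)*(r - 3)*(r + 2)*(r)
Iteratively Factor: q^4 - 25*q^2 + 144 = (q + 4)*(q^3 - 4*q^2 - 9*q + 36) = (q - 4)*(q + 4)*(q^2 - 9) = (q - 4)*(q - 3)*(q + 4)*(q + 3)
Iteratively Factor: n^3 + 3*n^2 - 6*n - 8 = (n + 1)*(n^2 + 2*n - 8) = (n + 1)*(n + 4)*(n - 2)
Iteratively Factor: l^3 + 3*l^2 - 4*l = (l - 1)*(l^2 + 4*l) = l*(l - 1)*(l + 4)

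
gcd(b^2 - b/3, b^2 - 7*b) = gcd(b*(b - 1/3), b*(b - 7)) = b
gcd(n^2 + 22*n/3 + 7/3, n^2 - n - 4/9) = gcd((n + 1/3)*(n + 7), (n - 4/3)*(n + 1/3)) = n + 1/3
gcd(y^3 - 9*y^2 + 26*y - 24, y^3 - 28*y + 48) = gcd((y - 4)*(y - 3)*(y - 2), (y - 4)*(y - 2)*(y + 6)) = y^2 - 6*y + 8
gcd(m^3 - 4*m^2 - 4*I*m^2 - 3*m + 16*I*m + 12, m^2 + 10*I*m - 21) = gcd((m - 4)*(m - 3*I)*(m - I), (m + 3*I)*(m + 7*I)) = 1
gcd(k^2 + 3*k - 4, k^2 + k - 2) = k - 1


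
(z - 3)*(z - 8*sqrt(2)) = z^2 - 8*sqrt(2)*z - 3*z + 24*sqrt(2)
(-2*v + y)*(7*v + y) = -14*v^2 + 5*v*y + y^2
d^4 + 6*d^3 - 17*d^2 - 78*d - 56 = (d - 4)*(d + 1)*(d + 2)*(d + 7)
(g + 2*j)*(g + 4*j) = g^2 + 6*g*j + 8*j^2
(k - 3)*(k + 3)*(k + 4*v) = k^3 + 4*k^2*v - 9*k - 36*v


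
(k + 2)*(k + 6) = k^2 + 8*k + 12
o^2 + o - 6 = (o - 2)*(o + 3)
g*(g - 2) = g^2 - 2*g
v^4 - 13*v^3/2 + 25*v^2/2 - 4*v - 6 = (v - 3)*(v - 2)^2*(v + 1/2)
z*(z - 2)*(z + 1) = z^3 - z^2 - 2*z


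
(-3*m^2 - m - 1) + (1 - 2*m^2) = -5*m^2 - m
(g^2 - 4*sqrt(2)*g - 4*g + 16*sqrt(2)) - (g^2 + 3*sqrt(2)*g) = -7*sqrt(2)*g - 4*g + 16*sqrt(2)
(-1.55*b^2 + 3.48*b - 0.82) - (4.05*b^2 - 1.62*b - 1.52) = -5.6*b^2 + 5.1*b + 0.7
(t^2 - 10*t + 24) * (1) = t^2 - 10*t + 24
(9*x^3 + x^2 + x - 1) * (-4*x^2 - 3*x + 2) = -36*x^5 - 31*x^4 + 11*x^3 + 3*x^2 + 5*x - 2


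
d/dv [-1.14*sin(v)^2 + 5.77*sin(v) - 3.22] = (5.77 - 2.28*sin(v))*cos(v)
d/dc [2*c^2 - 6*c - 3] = 4*c - 6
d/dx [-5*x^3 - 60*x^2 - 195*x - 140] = -15*x^2 - 120*x - 195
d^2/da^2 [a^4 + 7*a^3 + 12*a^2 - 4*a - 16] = 12*a^2 + 42*a + 24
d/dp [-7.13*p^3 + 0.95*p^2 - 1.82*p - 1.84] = -21.39*p^2 + 1.9*p - 1.82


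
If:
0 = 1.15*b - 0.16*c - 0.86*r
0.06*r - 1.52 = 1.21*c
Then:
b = 0.754725116780453*r - 0.174775422206252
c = 0.0495867768595041*r - 1.25619834710744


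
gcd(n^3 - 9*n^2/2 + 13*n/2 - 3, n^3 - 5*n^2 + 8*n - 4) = n^2 - 3*n + 2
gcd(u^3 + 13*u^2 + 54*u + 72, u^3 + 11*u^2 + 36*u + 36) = u^2 + 9*u + 18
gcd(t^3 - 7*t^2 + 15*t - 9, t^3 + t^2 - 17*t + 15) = t^2 - 4*t + 3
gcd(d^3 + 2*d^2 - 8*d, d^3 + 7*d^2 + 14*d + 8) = d + 4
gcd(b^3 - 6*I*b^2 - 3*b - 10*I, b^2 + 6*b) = 1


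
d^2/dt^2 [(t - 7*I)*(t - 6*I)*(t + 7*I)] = 6*t - 12*I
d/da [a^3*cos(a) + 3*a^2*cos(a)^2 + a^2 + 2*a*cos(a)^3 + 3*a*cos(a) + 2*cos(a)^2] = -a^3*sin(a) - 3*a^2*sin(2*a) + 3*a^2*cos(a) - 9*a*sin(a)/2 - 3*a*sin(3*a)/2 + 3*a*cos(2*a) + 5*a - 2*sin(2*a) + 9*cos(a)/2 + cos(3*a)/2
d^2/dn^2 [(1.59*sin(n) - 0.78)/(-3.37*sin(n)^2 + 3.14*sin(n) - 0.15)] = (18.057471*sin(n)^5 - 18.608466*sin(n)^4 - 16.176*sin(n)^3 + 47.785854*sin(n)^2 - 45.031959*sin(n) + 13.094616)/(3.37*sin(n)^2 - 3.14*sin(n) + 0.15)^3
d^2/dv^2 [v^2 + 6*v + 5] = 2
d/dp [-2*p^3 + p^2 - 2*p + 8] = -6*p^2 + 2*p - 2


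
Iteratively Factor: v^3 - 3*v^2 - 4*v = (v + 1)*(v^2 - 4*v) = (v - 4)*(v + 1)*(v)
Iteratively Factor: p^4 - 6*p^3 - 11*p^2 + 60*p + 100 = (p - 5)*(p^3 - p^2 - 16*p - 20) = (p - 5)*(p + 2)*(p^2 - 3*p - 10) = (p - 5)^2*(p + 2)*(p + 2)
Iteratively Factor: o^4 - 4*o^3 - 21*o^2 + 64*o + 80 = (o + 4)*(o^3 - 8*o^2 + 11*o + 20) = (o - 4)*(o + 4)*(o^2 - 4*o - 5) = (o - 4)*(o + 1)*(o + 4)*(o - 5)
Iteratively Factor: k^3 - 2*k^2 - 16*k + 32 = (k + 4)*(k^2 - 6*k + 8) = (k - 2)*(k + 4)*(k - 4)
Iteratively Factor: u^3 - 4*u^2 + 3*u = (u - 3)*(u^2 - u) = u*(u - 3)*(u - 1)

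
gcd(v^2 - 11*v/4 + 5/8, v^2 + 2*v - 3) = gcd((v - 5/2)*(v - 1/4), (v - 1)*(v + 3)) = 1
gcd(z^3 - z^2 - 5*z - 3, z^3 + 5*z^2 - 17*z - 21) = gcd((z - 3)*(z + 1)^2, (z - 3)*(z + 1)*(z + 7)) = z^2 - 2*z - 3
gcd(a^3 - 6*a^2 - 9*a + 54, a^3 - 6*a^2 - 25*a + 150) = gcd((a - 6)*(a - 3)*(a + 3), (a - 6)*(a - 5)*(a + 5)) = a - 6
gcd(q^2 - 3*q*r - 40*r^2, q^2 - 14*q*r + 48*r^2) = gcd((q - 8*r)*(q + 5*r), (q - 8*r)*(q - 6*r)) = q - 8*r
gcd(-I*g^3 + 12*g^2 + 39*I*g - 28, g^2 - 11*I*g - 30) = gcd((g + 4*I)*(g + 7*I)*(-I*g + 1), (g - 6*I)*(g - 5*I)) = 1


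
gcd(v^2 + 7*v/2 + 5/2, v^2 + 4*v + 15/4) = v + 5/2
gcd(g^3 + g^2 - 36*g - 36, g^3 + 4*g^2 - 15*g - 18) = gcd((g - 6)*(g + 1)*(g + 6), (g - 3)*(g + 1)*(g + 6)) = g^2 + 7*g + 6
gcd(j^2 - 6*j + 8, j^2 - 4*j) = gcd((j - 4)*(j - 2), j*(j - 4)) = j - 4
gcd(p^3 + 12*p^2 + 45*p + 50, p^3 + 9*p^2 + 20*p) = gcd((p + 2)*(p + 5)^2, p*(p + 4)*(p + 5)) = p + 5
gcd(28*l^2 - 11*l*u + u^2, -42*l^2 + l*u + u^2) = 1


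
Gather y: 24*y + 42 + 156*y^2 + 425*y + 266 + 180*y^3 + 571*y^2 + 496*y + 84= 180*y^3 + 727*y^2 + 945*y + 392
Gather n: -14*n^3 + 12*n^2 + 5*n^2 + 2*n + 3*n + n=-14*n^3 + 17*n^2 + 6*n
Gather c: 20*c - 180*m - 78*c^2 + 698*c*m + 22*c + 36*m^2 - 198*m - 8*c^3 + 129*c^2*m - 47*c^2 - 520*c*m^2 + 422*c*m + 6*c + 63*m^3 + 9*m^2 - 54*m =-8*c^3 + c^2*(129*m - 125) + c*(-520*m^2 + 1120*m + 48) + 63*m^3 + 45*m^2 - 432*m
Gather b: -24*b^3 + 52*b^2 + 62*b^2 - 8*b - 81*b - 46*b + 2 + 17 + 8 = -24*b^3 + 114*b^2 - 135*b + 27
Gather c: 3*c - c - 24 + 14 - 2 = 2*c - 12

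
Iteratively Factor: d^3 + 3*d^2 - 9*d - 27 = (d + 3)*(d^2 - 9) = (d + 3)^2*(d - 3)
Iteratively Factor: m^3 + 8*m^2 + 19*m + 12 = (m + 3)*(m^2 + 5*m + 4) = (m + 1)*(m + 3)*(m + 4)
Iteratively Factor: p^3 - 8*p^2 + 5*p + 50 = (p + 2)*(p^2 - 10*p + 25) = (p - 5)*(p + 2)*(p - 5)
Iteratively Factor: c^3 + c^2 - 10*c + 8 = (c - 2)*(c^2 + 3*c - 4) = (c - 2)*(c - 1)*(c + 4)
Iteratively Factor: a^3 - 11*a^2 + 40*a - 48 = (a - 4)*(a^2 - 7*a + 12) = (a - 4)^2*(a - 3)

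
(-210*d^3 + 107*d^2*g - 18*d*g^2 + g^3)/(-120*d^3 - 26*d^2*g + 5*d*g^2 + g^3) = (42*d^2 - 13*d*g + g^2)/(24*d^2 + 10*d*g + g^2)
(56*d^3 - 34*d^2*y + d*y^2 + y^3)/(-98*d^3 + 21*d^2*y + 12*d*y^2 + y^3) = (-4*d + y)/(7*d + y)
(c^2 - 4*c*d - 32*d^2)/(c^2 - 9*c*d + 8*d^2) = (c + 4*d)/(c - d)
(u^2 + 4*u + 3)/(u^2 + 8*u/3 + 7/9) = 9*(u^2 + 4*u + 3)/(9*u^2 + 24*u + 7)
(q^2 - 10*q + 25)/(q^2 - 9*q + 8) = (q^2 - 10*q + 25)/(q^2 - 9*q + 8)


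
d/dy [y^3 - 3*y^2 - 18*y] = 3*y^2 - 6*y - 18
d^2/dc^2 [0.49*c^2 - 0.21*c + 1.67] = 0.980000000000000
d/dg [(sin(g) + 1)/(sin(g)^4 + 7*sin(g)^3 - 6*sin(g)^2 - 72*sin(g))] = 3*(-sin(g)^4 - 6*sin(g)^3 - 5*sin(g)^2 + 4*sin(g) + 24)*cos(g)/((sin(g) - 3)^2*(sin(g) + 4)^2*(sin(g) + 6)^2*sin(g)^2)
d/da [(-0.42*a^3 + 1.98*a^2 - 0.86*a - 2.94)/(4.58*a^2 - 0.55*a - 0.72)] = (-1.9236*a^4 + 0.462*a^3 + 3.757*a^2 + 24.0792*a - 0.9978)/(20.9764*a^4 - 5.038*a^3 - 6.2927*a^2 + 0.792*a + 0.5184)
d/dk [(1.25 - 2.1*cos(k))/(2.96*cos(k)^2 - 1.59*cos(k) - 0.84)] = (-6.216*cos(k)^2 + 7.4*cos(k) - 3.7515)*sin(k)/(8.7616*cos(k)^4 - 9.4128*cos(k)^3 - 2.4447*cos(k)^2 + 2.6712*cos(k) + 0.7056)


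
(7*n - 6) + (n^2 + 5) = n^2 + 7*n - 1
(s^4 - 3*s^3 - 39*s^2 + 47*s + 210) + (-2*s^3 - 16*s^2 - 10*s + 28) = s^4 - 5*s^3 - 55*s^2 + 37*s + 238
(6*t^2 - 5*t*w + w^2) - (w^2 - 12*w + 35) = 6*t^2 - 5*t*w + 12*w - 35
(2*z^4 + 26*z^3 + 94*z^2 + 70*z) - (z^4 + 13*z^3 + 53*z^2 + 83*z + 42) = z^4 + 13*z^3 + 41*z^2 - 13*z - 42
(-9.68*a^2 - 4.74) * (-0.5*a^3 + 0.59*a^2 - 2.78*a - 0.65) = 4.84*a^5 - 5.7112*a^4 + 29.2804*a^3 + 3.4954*a^2 + 13.1772*a + 3.081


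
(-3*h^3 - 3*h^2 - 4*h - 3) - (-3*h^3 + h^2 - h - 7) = -4*h^2 - 3*h + 4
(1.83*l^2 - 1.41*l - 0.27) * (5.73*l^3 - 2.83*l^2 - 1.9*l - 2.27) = 10.4859*l^5 - 13.2582*l^4 - 1.0338*l^3 - 0.711000000000001*l^2 + 3.7137*l + 0.6129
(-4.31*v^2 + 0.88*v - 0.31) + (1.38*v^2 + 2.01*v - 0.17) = -2.93*v^2 + 2.89*v - 0.48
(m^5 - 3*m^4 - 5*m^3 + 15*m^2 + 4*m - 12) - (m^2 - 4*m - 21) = m^5 - 3*m^4 - 5*m^3 + 14*m^2 + 8*m + 9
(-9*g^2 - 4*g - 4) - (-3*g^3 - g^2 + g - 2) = 3*g^3 - 8*g^2 - 5*g - 2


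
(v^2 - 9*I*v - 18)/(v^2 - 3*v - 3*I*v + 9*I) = (v - 6*I)/(v - 3)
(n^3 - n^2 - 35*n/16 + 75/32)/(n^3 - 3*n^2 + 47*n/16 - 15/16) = (8*n^2 + 2*n - 15)/(2*(4*n^2 - 7*n + 3))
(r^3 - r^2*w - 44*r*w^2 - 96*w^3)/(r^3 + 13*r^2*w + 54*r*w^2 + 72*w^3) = (r - 8*w)/(r + 6*w)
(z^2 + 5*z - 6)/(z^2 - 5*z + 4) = (z + 6)/(z - 4)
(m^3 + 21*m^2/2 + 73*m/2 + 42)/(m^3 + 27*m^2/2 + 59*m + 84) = (m + 3)/(m + 6)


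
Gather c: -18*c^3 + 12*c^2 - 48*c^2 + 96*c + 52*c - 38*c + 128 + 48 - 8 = -18*c^3 - 36*c^2 + 110*c + 168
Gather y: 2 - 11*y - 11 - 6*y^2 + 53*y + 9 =-6*y^2 + 42*y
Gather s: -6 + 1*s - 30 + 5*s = 6*s - 36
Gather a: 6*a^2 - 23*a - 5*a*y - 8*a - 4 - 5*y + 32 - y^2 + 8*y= 6*a^2 + a*(-5*y - 31) - y^2 + 3*y + 28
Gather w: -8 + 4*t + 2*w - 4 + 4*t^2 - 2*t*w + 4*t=4*t^2 + 8*t + w*(2 - 2*t) - 12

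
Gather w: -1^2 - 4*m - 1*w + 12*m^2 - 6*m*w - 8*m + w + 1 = 12*m^2 - 6*m*w - 12*m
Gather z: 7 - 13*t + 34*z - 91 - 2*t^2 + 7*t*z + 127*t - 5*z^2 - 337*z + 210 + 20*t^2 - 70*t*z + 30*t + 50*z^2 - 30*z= 18*t^2 + 144*t + 45*z^2 + z*(-63*t - 333) + 126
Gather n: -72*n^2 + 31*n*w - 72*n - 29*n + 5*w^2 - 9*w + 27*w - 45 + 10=-72*n^2 + n*(31*w - 101) + 5*w^2 + 18*w - 35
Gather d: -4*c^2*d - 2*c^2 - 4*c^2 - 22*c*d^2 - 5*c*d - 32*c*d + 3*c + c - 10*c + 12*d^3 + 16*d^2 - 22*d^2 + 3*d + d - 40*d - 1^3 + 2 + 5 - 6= -6*c^2 - 6*c + 12*d^3 + d^2*(-22*c - 6) + d*(-4*c^2 - 37*c - 36)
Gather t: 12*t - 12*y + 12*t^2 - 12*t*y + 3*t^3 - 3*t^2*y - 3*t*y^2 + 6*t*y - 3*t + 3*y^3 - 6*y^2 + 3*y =3*t^3 + t^2*(12 - 3*y) + t*(-3*y^2 - 6*y + 9) + 3*y^3 - 6*y^2 - 9*y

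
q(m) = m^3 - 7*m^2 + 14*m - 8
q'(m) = 3*m^2 - 14*m + 14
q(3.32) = -2.08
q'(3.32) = 0.59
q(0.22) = -5.25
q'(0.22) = 11.07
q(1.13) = 0.32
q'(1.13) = 2.01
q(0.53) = -2.40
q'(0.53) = 7.42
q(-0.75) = -22.86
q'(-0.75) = 26.19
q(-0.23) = -11.60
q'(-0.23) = 17.38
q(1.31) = 0.58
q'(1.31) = 0.81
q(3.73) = -1.28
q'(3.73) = 3.52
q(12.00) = 880.00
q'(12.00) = 278.00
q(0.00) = -8.00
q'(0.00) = 14.00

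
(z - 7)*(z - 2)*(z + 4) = z^3 - 5*z^2 - 22*z + 56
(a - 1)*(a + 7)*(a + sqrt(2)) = a^3 + sqrt(2)*a^2 + 6*a^2 - 7*a + 6*sqrt(2)*a - 7*sqrt(2)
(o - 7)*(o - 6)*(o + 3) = o^3 - 10*o^2 + 3*o + 126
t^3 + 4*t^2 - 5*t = t*(t - 1)*(t + 5)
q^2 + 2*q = q*(q + 2)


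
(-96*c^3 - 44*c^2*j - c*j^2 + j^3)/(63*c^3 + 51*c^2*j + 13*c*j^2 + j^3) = (-32*c^2 - 4*c*j + j^2)/(21*c^2 + 10*c*j + j^2)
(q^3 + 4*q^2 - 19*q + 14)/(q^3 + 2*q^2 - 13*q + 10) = (q + 7)/(q + 5)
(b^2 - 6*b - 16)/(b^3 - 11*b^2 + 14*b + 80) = 1/(b - 5)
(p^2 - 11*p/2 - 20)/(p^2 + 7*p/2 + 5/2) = (p - 8)/(p + 1)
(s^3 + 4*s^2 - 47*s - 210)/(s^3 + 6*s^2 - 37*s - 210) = (s^2 - s - 42)/(s^2 + s - 42)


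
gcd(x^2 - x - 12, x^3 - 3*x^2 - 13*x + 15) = x + 3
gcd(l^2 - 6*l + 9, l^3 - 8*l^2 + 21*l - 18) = l^2 - 6*l + 9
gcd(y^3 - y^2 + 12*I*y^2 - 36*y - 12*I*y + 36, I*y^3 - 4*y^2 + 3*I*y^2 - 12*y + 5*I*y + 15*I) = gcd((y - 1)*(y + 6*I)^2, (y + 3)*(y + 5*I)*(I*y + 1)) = 1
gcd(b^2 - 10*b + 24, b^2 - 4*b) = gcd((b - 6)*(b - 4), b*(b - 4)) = b - 4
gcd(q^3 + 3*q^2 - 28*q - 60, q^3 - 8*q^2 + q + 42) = q + 2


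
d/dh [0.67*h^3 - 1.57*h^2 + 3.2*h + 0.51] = 2.01*h^2 - 3.14*h + 3.2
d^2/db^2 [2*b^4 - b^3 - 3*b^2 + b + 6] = 24*b^2 - 6*b - 6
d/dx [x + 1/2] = 1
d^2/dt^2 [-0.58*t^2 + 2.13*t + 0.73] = -1.16000000000000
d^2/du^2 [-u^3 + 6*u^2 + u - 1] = 12 - 6*u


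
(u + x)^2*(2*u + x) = 2*u^3 + 5*u^2*x + 4*u*x^2 + x^3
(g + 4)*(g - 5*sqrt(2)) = g^2 - 5*sqrt(2)*g + 4*g - 20*sqrt(2)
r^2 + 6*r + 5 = (r + 1)*(r + 5)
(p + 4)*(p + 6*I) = p^2 + 4*p + 6*I*p + 24*I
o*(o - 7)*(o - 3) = o^3 - 10*o^2 + 21*o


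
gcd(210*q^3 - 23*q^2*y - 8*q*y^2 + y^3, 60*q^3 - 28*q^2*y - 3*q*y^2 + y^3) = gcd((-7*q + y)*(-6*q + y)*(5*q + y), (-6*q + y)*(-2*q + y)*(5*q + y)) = -30*q^2 - q*y + y^2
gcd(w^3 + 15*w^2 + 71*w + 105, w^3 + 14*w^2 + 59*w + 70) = w^2 + 12*w + 35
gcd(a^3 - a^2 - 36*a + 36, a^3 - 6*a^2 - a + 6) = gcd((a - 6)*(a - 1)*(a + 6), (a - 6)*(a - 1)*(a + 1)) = a^2 - 7*a + 6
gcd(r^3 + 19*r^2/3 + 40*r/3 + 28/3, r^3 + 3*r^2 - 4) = r^2 + 4*r + 4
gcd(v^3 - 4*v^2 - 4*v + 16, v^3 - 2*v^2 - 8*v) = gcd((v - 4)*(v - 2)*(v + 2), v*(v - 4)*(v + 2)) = v^2 - 2*v - 8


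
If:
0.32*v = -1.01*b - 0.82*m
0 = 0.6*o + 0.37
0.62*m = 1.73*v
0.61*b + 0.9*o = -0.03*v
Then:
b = 0.93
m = -1.00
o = -0.62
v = -0.36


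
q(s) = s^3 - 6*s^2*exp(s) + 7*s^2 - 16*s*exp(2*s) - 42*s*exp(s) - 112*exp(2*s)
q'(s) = -6*s^2*exp(s) + 3*s^2 - 32*s*exp(2*s) - 54*s*exp(s) + 14*s - 240*exp(2*s) - 42*exp(s)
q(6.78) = -171259088.11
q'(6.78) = -354526770.42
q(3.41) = -158891.57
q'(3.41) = -328661.81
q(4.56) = -1719822.77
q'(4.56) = -3565192.84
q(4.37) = -1159964.65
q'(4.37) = -2404111.72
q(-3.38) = 43.79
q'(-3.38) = -10.75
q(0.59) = -441.04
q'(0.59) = -970.20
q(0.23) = -195.42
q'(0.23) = -457.35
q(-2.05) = 27.33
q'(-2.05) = -13.38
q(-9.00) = -162.01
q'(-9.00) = 116.99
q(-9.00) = -162.01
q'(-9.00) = 116.99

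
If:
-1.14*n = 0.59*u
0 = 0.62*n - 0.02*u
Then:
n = 0.00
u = 0.00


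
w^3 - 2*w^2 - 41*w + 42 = (w - 7)*(w - 1)*(w + 6)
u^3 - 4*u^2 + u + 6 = (u - 3)*(u - 2)*(u + 1)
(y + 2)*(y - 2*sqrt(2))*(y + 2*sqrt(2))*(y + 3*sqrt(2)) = y^4 + 2*y^3 + 3*sqrt(2)*y^3 - 8*y^2 + 6*sqrt(2)*y^2 - 24*sqrt(2)*y - 16*y - 48*sqrt(2)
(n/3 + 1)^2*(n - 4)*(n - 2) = n^4/9 - 19*n^2/9 - 2*n/3 + 8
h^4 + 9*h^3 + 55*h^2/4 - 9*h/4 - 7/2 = (h - 1/2)*(h + 1/2)*(h + 2)*(h + 7)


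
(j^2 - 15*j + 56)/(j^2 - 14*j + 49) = (j - 8)/(j - 7)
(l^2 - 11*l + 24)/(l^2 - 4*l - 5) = (-l^2 + 11*l - 24)/(-l^2 + 4*l + 5)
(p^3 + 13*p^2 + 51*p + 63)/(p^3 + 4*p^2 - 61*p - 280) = (p^2 + 6*p + 9)/(p^2 - 3*p - 40)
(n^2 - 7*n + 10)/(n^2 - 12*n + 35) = (n - 2)/(n - 7)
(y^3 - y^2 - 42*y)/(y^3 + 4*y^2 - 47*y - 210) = y/(y + 5)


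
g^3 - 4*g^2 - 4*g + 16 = (g - 4)*(g - 2)*(g + 2)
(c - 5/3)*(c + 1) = c^2 - 2*c/3 - 5/3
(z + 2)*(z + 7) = z^2 + 9*z + 14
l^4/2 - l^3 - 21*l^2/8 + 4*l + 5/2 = (l/2 + 1)*(l - 5/2)*(l - 2)*(l + 1/2)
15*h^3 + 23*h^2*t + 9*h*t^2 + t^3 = (h + t)*(3*h + t)*(5*h + t)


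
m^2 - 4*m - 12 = (m - 6)*(m + 2)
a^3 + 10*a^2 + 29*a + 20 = (a + 1)*(a + 4)*(a + 5)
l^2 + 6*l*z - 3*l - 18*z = (l - 3)*(l + 6*z)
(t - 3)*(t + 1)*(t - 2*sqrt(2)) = t^3 - 2*sqrt(2)*t^2 - 2*t^2 - 3*t + 4*sqrt(2)*t + 6*sqrt(2)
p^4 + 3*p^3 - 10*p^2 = p^2*(p - 2)*(p + 5)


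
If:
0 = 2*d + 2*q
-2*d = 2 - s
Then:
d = s/2 - 1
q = 1 - s/2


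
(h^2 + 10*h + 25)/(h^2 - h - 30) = (h + 5)/(h - 6)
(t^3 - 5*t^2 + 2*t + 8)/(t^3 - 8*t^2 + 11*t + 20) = (t - 2)/(t - 5)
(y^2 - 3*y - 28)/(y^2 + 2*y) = (y^2 - 3*y - 28)/(y*(y + 2))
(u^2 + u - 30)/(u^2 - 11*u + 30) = (u + 6)/(u - 6)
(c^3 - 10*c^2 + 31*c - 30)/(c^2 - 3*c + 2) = (c^2 - 8*c + 15)/(c - 1)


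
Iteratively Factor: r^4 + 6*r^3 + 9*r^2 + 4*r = (r)*(r^3 + 6*r^2 + 9*r + 4) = r*(r + 4)*(r^2 + 2*r + 1) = r*(r + 1)*(r + 4)*(r + 1)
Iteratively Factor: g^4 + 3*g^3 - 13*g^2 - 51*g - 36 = (g + 3)*(g^3 - 13*g - 12) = (g - 4)*(g + 3)*(g^2 + 4*g + 3) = (g - 4)*(g + 3)^2*(g + 1)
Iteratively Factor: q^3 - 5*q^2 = (q)*(q^2 - 5*q) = q^2*(q - 5)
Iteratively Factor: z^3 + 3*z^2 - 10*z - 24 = (z + 2)*(z^2 + z - 12) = (z - 3)*(z + 2)*(z + 4)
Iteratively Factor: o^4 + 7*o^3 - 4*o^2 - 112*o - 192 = (o + 3)*(o^3 + 4*o^2 - 16*o - 64) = (o + 3)*(o + 4)*(o^2 - 16) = (o + 3)*(o + 4)^2*(o - 4)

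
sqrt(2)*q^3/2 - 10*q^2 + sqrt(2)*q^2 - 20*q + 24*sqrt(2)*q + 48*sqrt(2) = (q - 6*sqrt(2))*(q - 4*sqrt(2))*(sqrt(2)*q/2 + sqrt(2))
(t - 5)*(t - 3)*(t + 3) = t^3 - 5*t^2 - 9*t + 45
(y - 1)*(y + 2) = y^2 + y - 2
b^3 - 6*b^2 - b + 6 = (b - 6)*(b - 1)*(b + 1)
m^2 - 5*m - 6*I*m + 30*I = (m - 5)*(m - 6*I)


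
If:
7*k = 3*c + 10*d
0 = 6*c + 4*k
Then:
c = -2*k/3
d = 9*k/10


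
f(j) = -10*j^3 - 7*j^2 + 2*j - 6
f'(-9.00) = -2302.00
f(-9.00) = 6699.00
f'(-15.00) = -6538.00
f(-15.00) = 32139.00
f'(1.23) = -60.61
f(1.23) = -32.74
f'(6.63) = -1409.53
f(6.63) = -3214.78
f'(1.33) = -69.69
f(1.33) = -39.25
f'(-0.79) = -5.66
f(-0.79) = -7.02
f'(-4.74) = -605.67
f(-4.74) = 892.21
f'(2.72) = -258.03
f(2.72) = -253.59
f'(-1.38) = -35.81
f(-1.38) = 4.19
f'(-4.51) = -545.06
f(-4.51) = 759.94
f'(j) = -30*j^2 - 14*j + 2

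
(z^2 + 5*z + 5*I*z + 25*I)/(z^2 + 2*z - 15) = (z + 5*I)/(z - 3)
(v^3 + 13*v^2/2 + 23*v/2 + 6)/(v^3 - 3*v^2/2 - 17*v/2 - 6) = (v + 4)/(v - 4)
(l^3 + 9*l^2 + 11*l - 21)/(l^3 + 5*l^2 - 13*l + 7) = (l + 3)/(l - 1)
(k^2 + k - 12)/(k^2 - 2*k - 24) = (k - 3)/(k - 6)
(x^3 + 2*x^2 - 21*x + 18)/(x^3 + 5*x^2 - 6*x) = (x - 3)/x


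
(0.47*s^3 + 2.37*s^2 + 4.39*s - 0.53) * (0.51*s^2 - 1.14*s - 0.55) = 0.2397*s^5 + 0.6729*s^4 - 0.7214*s^3 - 6.5784*s^2 - 1.8103*s + 0.2915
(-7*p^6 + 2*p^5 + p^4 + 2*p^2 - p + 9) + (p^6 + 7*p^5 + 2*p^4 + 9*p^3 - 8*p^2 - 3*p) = -6*p^6 + 9*p^5 + 3*p^4 + 9*p^3 - 6*p^2 - 4*p + 9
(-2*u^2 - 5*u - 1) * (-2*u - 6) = 4*u^3 + 22*u^2 + 32*u + 6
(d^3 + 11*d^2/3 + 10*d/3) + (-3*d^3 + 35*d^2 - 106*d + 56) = -2*d^3 + 116*d^2/3 - 308*d/3 + 56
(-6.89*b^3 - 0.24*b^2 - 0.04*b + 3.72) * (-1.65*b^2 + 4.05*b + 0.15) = 11.3685*b^5 - 27.5085*b^4 - 1.9395*b^3 - 6.336*b^2 + 15.06*b + 0.558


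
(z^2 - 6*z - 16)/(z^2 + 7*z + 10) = (z - 8)/(z + 5)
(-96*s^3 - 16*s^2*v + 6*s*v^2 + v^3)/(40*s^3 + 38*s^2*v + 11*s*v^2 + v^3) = (-24*s^2 + 2*s*v + v^2)/(10*s^2 + 7*s*v + v^2)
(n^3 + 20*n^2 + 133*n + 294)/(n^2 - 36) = (n^2 + 14*n + 49)/(n - 6)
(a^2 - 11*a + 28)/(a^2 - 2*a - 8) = (a - 7)/(a + 2)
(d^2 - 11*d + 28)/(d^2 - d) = (d^2 - 11*d + 28)/(d*(d - 1))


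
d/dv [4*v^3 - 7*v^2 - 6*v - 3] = 12*v^2 - 14*v - 6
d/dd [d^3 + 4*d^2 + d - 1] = 3*d^2 + 8*d + 1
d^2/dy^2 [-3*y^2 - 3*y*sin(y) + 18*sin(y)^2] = 3*y*sin(y) - 72*sin(y)^2 - 6*cos(y) + 30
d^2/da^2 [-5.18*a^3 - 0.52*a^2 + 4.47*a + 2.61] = -31.08*a - 1.04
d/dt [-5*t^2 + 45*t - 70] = 45 - 10*t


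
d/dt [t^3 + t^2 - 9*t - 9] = 3*t^2 + 2*t - 9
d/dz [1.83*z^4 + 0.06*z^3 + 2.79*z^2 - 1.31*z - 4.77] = 7.32*z^3 + 0.18*z^2 + 5.58*z - 1.31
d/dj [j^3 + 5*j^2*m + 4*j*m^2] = 3*j^2 + 10*j*m + 4*m^2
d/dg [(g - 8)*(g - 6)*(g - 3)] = 3*g^2 - 34*g + 90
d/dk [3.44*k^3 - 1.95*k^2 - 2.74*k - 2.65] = 10.32*k^2 - 3.9*k - 2.74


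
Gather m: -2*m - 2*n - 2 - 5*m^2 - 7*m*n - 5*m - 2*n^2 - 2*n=-5*m^2 + m*(-7*n - 7) - 2*n^2 - 4*n - 2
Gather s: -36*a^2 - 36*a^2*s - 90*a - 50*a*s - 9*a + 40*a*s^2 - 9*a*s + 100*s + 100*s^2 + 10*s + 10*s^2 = -36*a^2 - 99*a + s^2*(40*a + 110) + s*(-36*a^2 - 59*a + 110)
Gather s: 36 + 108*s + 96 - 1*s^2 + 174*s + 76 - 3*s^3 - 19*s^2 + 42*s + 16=-3*s^3 - 20*s^2 + 324*s + 224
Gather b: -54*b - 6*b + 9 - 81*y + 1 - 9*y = -60*b - 90*y + 10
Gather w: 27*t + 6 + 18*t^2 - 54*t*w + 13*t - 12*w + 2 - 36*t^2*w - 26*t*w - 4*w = 18*t^2 + 40*t + w*(-36*t^2 - 80*t - 16) + 8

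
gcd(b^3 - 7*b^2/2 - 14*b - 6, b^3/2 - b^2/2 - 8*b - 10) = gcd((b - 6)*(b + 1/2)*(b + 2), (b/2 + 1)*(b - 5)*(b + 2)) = b + 2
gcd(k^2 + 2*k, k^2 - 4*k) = k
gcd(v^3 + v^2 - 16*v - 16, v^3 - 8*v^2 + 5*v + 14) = v + 1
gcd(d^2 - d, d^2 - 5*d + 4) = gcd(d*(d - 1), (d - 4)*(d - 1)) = d - 1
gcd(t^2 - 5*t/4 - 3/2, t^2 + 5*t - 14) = t - 2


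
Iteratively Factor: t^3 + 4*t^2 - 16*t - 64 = (t + 4)*(t^2 - 16) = (t - 4)*(t + 4)*(t + 4)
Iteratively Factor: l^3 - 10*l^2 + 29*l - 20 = (l - 4)*(l^2 - 6*l + 5) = (l - 4)*(l - 1)*(l - 5)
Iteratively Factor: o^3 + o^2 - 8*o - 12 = (o - 3)*(o^2 + 4*o + 4) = (o - 3)*(o + 2)*(o + 2)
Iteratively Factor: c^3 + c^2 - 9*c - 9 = (c + 1)*(c^2 - 9) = (c + 1)*(c + 3)*(c - 3)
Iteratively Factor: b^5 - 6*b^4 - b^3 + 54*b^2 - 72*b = (b)*(b^4 - 6*b^3 - b^2 + 54*b - 72) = b*(b - 4)*(b^3 - 2*b^2 - 9*b + 18) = b*(b - 4)*(b - 3)*(b^2 + b - 6) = b*(b - 4)*(b - 3)*(b + 3)*(b - 2)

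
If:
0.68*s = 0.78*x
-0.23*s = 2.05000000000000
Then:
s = -8.91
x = -7.77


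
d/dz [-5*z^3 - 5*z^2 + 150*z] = -15*z^2 - 10*z + 150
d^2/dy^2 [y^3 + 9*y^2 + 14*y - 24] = 6*y + 18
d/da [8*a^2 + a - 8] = 16*a + 1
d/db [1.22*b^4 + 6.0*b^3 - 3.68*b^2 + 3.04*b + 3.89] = 4.88*b^3 + 18.0*b^2 - 7.36*b + 3.04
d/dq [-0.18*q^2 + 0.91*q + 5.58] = 0.91 - 0.36*q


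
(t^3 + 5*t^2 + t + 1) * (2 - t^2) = -t^5 - 5*t^4 + t^3 + 9*t^2 + 2*t + 2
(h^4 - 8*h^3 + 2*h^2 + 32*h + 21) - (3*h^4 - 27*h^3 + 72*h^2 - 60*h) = -2*h^4 + 19*h^3 - 70*h^2 + 92*h + 21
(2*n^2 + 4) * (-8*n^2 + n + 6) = -16*n^4 + 2*n^3 - 20*n^2 + 4*n + 24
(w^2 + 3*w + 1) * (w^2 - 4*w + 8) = w^4 - w^3 - 3*w^2 + 20*w + 8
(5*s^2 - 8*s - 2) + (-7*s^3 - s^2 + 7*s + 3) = -7*s^3 + 4*s^2 - s + 1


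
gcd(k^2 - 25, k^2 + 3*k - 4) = 1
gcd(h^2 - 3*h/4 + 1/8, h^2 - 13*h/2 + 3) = h - 1/2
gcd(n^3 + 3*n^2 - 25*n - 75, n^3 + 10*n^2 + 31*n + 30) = n^2 + 8*n + 15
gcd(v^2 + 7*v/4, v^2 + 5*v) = v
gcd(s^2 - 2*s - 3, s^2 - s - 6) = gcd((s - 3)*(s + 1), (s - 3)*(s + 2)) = s - 3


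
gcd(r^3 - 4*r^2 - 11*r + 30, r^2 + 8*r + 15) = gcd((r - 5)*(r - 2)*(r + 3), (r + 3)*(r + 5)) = r + 3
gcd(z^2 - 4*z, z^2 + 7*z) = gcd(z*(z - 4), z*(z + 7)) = z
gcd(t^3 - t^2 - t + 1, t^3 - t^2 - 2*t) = t + 1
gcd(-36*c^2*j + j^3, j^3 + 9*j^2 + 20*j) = j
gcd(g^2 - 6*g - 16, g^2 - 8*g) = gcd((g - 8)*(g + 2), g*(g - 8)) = g - 8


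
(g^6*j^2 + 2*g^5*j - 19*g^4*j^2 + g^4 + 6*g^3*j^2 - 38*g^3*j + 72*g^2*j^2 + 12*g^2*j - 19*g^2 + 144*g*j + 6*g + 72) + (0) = g^6*j^2 + 2*g^5*j - 19*g^4*j^2 + g^4 + 6*g^3*j^2 - 38*g^3*j + 72*g^2*j^2 + 12*g^2*j - 19*g^2 + 144*g*j + 6*g + 72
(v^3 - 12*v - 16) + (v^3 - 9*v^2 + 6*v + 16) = 2*v^3 - 9*v^2 - 6*v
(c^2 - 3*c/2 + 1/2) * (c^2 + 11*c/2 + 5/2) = c^4 + 4*c^3 - 21*c^2/4 - c + 5/4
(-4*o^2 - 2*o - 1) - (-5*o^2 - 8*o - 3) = o^2 + 6*o + 2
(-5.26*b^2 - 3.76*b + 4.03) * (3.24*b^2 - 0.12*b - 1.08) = -17.0424*b^4 - 11.5512*b^3 + 19.1892*b^2 + 3.5772*b - 4.3524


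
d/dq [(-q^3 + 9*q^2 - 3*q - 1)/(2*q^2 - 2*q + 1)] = (-2*q^4 + 4*q^3 - 15*q^2 + 22*q - 5)/(4*q^4 - 8*q^3 + 8*q^2 - 4*q + 1)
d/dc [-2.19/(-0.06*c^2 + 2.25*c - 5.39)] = (4.9275 - 0.2628*c)/(0.06*c^2 - 2.25*c + 5.39)^2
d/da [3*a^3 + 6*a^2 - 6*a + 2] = 9*a^2 + 12*a - 6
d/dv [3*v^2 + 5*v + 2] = 6*v + 5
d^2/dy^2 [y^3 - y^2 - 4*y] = 6*y - 2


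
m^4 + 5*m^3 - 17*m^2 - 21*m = m*(m - 3)*(m + 1)*(m + 7)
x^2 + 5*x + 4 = (x + 1)*(x + 4)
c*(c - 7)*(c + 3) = c^3 - 4*c^2 - 21*c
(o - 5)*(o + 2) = o^2 - 3*o - 10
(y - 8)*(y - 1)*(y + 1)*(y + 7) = y^4 - y^3 - 57*y^2 + y + 56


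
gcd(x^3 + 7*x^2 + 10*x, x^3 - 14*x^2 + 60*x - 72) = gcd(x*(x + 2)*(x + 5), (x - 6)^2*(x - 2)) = 1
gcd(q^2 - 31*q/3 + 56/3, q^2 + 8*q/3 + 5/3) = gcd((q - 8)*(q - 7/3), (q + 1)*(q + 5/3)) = 1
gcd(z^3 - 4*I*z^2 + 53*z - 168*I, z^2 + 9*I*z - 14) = z + 7*I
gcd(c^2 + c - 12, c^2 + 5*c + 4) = c + 4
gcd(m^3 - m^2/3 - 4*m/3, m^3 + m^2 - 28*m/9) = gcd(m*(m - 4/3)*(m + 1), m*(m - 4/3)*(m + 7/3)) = m^2 - 4*m/3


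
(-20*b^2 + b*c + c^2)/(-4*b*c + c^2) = (5*b + c)/c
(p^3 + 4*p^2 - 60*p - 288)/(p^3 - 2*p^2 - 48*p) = (p + 6)/p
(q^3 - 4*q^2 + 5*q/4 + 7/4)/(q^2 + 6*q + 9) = (4*q^3 - 16*q^2 + 5*q + 7)/(4*(q^2 + 6*q + 9))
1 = 1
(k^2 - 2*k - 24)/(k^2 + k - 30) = (k^2 - 2*k - 24)/(k^2 + k - 30)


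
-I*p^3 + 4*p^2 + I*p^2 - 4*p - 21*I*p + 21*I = (p - 3*I)*(p + 7*I)*(-I*p + I)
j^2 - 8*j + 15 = (j - 5)*(j - 3)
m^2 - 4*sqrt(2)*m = m*(m - 4*sqrt(2))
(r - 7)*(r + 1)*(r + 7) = r^3 + r^2 - 49*r - 49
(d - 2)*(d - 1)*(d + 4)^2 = d^4 + 5*d^3 - 6*d^2 - 32*d + 32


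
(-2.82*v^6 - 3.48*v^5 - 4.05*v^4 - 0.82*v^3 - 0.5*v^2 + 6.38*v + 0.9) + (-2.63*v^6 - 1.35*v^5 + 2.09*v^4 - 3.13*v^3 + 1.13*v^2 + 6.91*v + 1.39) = -5.45*v^6 - 4.83*v^5 - 1.96*v^4 - 3.95*v^3 + 0.63*v^2 + 13.29*v + 2.29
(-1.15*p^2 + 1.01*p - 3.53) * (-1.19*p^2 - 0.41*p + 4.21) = 1.3685*p^4 - 0.7304*p^3 - 1.0549*p^2 + 5.6994*p - 14.8613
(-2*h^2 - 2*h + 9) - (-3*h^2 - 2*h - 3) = h^2 + 12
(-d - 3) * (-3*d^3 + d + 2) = 3*d^4 + 9*d^3 - d^2 - 5*d - 6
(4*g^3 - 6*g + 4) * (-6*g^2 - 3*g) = -24*g^5 - 12*g^4 + 36*g^3 - 6*g^2 - 12*g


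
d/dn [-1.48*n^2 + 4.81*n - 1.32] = 4.81 - 2.96*n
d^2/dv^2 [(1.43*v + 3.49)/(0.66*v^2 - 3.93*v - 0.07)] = ((6.633 - 5.6628*v)*(-0.66*v^2 + 3.93*v + 0.07) - (1.32*v - 3.93)*(1.43*v + 3.49)*(2.64*v - 7.86))/(-0.66*v^2 + 3.93*v + 0.07)^3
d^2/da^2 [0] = 0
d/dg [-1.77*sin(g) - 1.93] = -1.77*cos(g)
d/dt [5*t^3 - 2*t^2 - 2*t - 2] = 15*t^2 - 4*t - 2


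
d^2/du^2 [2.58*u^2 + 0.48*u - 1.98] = 5.16000000000000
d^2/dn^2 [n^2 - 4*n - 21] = 2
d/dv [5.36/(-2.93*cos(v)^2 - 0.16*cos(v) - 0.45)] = -(31.4096*cos(v) + 0.8576)*sin(v)/(2.93*cos(v)^2 + 0.16*cos(v) + 0.45)^2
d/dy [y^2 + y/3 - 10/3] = 2*y + 1/3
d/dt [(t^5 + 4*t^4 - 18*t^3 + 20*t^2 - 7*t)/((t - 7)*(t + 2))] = (3*t^6 - 12*t^5 - 148*t^4 - 44*t^3 + 663*t^2 - 560*t + 98)/(t^4 - 10*t^3 - 3*t^2 + 140*t + 196)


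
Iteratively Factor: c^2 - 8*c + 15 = (c - 3)*(c - 5)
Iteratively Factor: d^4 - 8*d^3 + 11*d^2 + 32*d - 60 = (d - 3)*(d^3 - 5*d^2 - 4*d + 20) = (d - 3)*(d + 2)*(d^2 - 7*d + 10) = (d - 5)*(d - 3)*(d + 2)*(d - 2)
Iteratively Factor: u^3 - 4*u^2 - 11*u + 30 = (u - 5)*(u^2 + u - 6) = (u - 5)*(u - 2)*(u + 3)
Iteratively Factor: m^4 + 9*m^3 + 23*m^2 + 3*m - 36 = (m + 4)*(m^3 + 5*m^2 + 3*m - 9) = (m + 3)*(m + 4)*(m^2 + 2*m - 3) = (m - 1)*(m + 3)*(m + 4)*(m + 3)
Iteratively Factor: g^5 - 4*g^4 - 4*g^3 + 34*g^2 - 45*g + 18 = (g - 1)*(g^4 - 3*g^3 - 7*g^2 + 27*g - 18) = (g - 2)*(g - 1)*(g^3 - g^2 - 9*g + 9) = (g - 3)*(g - 2)*(g - 1)*(g^2 + 2*g - 3) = (g - 3)*(g - 2)*(g - 1)^2*(g + 3)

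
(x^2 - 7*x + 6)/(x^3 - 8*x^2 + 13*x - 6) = 1/(x - 1)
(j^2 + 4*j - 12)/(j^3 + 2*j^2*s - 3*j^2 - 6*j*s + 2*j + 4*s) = (j + 6)/(j^2 + 2*j*s - j - 2*s)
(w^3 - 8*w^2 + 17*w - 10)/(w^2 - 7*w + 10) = w - 1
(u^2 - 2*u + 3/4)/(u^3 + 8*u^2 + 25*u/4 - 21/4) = (2*u - 3)/(2*u^2 + 17*u + 21)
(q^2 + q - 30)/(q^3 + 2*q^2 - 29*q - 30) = 1/(q + 1)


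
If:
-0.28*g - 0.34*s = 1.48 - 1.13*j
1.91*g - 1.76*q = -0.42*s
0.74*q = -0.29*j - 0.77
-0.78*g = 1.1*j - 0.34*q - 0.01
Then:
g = 2.36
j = -1.77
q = -0.35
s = -12.18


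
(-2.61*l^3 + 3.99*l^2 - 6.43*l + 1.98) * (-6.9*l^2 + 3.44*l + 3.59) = 18.009*l^5 - 36.5094*l^4 + 48.7227*l^3 - 21.4571*l^2 - 16.2725*l + 7.1082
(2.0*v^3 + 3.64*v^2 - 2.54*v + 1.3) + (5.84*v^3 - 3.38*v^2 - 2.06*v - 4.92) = 7.84*v^3 + 0.26*v^2 - 4.6*v - 3.62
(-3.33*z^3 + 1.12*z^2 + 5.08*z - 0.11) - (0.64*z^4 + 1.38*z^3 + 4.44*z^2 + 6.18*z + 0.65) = -0.64*z^4 - 4.71*z^3 - 3.32*z^2 - 1.1*z - 0.76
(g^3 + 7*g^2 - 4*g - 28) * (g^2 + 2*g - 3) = g^5 + 9*g^4 + 7*g^3 - 57*g^2 - 44*g + 84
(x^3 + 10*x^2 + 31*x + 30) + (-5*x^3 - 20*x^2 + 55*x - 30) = -4*x^3 - 10*x^2 + 86*x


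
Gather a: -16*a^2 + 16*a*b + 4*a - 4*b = -16*a^2 + a*(16*b + 4) - 4*b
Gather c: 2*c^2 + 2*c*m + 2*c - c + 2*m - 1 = 2*c^2 + c*(2*m + 1) + 2*m - 1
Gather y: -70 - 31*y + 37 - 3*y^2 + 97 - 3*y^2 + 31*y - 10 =54 - 6*y^2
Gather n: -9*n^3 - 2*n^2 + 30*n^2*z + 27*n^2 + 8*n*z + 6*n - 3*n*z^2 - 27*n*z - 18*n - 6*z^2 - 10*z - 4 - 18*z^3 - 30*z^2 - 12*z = -9*n^3 + n^2*(30*z + 25) + n*(-3*z^2 - 19*z - 12) - 18*z^3 - 36*z^2 - 22*z - 4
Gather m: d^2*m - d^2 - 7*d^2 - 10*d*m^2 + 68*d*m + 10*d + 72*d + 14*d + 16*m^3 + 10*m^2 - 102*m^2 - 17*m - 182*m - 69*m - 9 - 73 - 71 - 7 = -8*d^2 + 96*d + 16*m^3 + m^2*(-10*d - 92) + m*(d^2 + 68*d - 268) - 160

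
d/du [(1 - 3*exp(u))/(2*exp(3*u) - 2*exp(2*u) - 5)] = (2*(3*exp(u) - 2)*(3*exp(u) - 1)*exp(u) - 6*exp(3*u) + 6*exp(2*u) + 15)*exp(u)/(-2*exp(3*u) + 2*exp(2*u) + 5)^2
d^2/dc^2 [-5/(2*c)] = -5/c^3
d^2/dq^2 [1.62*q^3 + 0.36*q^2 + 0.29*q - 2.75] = 9.72*q + 0.72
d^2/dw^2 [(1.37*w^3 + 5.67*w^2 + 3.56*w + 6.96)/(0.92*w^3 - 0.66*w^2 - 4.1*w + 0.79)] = (3.5527136788005e-15*w^7 + 11.261904*w^6 + 49.084944*w^5 + 174.096384*w^4 - 78.551068*w^3 - 179.263512*w^2 + 98.9185979999999*w + 271.392062)/(0.778688*w^9 - 1.675872*w^8 - 9.208464*w^7 + 16.655592*w^6 + 38.159592*w^5 - 50.130708*w^4 - 54.372044*w^3 + 38.603982*w^2 - 7.67643*w + 0.493039)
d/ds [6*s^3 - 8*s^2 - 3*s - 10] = 18*s^2 - 16*s - 3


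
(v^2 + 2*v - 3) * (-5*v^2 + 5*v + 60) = -5*v^4 - 5*v^3 + 85*v^2 + 105*v - 180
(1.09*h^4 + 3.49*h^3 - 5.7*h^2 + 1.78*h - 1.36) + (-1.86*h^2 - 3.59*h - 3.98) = 1.09*h^4 + 3.49*h^3 - 7.56*h^2 - 1.81*h - 5.34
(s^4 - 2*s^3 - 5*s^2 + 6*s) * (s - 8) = s^5 - 10*s^4 + 11*s^3 + 46*s^2 - 48*s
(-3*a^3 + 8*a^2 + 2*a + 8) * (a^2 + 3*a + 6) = -3*a^5 - a^4 + 8*a^3 + 62*a^2 + 36*a + 48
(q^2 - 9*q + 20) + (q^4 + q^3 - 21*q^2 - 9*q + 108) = q^4 + q^3 - 20*q^2 - 18*q + 128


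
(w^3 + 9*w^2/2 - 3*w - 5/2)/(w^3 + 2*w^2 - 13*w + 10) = (w + 1/2)/(w - 2)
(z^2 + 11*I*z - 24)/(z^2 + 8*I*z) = (z + 3*I)/z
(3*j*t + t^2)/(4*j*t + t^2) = (3*j + t)/(4*j + t)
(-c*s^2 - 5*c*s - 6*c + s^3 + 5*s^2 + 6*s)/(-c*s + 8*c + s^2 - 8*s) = (s^2 + 5*s + 6)/(s - 8)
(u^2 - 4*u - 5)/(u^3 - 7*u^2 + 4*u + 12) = (u - 5)/(u^2 - 8*u + 12)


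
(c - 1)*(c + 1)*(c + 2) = c^3 + 2*c^2 - c - 2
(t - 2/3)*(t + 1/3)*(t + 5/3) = t^3 + 4*t^2/3 - 7*t/9 - 10/27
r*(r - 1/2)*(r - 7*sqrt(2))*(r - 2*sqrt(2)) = r^4 - 9*sqrt(2)*r^3 - r^3/2 + 9*sqrt(2)*r^2/2 + 28*r^2 - 14*r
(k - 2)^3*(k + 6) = k^4 - 24*k^2 + 64*k - 48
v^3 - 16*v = v*(v - 4)*(v + 4)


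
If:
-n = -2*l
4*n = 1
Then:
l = 1/8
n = 1/4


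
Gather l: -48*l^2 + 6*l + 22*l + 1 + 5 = -48*l^2 + 28*l + 6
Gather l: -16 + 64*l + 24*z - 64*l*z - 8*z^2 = l*(64 - 64*z) - 8*z^2 + 24*z - 16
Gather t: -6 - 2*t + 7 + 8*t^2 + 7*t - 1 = 8*t^2 + 5*t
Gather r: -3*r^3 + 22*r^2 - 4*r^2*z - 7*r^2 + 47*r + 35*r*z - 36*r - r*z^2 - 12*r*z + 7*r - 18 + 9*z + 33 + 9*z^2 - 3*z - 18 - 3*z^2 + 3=-3*r^3 + r^2*(15 - 4*z) + r*(-z^2 + 23*z + 18) + 6*z^2 + 6*z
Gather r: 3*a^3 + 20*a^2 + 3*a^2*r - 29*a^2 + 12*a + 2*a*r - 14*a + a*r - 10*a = 3*a^3 - 9*a^2 - 12*a + r*(3*a^2 + 3*a)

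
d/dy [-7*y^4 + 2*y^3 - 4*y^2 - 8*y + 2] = -28*y^3 + 6*y^2 - 8*y - 8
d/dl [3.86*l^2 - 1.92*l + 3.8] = 7.72*l - 1.92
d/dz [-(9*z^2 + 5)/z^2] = 10/z^3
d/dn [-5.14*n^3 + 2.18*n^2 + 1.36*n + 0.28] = -15.42*n^2 + 4.36*n + 1.36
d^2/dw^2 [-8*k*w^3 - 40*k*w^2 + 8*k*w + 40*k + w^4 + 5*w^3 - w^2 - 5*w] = -48*k*w - 80*k + 12*w^2 + 30*w - 2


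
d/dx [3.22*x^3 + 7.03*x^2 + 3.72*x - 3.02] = 9.66*x^2 + 14.06*x + 3.72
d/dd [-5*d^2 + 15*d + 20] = 15 - 10*d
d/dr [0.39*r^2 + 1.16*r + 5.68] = 0.78*r + 1.16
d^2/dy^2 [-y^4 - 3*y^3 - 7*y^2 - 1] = -12*y^2 - 18*y - 14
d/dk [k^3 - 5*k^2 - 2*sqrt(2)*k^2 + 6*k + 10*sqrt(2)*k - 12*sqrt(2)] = 3*k^2 - 10*k - 4*sqrt(2)*k + 6 + 10*sqrt(2)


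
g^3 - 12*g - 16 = (g - 4)*(g + 2)^2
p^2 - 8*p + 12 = (p - 6)*(p - 2)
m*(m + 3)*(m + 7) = m^3 + 10*m^2 + 21*m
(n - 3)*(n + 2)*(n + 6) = n^3 + 5*n^2 - 12*n - 36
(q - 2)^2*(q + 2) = q^3 - 2*q^2 - 4*q + 8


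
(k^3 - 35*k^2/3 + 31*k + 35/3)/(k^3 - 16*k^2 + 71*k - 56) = (3*k^2 - 14*k - 5)/(3*(k^2 - 9*k + 8))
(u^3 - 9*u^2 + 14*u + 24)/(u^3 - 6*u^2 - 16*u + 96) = (u + 1)/(u + 4)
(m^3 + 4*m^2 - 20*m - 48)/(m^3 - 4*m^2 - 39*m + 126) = (m^2 - 2*m - 8)/(m^2 - 10*m + 21)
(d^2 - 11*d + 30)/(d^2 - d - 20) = (d - 6)/(d + 4)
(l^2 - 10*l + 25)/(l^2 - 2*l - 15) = (l - 5)/(l + 3)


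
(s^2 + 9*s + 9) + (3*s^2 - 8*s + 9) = 4*s^2 + s + 18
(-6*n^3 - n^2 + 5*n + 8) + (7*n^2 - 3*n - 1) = -6*n^3 + 6*n^2 + 2*n + 7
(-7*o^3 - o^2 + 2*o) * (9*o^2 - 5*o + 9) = -63*o^5 + 26*o^4 - 40*o^3 - 19*o^2 + 18*o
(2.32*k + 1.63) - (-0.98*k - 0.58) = 3.3*k + 2.21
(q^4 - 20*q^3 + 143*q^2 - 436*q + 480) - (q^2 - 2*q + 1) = q^4 - 20*q^3 + 142*q^2 - 434*q + 479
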